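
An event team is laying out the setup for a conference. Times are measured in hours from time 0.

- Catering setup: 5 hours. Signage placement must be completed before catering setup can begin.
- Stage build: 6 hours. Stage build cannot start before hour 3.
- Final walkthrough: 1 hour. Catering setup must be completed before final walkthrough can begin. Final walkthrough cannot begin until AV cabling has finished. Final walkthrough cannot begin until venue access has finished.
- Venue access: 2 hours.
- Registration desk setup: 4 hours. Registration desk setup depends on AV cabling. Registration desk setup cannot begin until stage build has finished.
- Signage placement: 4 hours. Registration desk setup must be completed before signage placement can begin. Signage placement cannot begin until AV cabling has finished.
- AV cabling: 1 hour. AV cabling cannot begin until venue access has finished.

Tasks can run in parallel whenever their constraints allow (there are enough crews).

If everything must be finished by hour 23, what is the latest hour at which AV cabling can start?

Nothing follows final walkthrough; the deadline of hour 23 is its only limit. It must start by 23 − 1 = hour 22.
Catering setup has to be done before final walkthrough (must start by hour 22). That means finishing by hour 22, i.e. starting by 22 − 5 = hour 17.
Since catering setup (must start by hour 17) depends on it, signage placement must finish by hour 17. Backing off its 4-hour duration gives a latest start of hour 13.
Registration desk setup feeds into signage placement (must start by hour 13); so registration desk setup must finish by hour 13 and therefore start by hour 9.
AV cabling must finish in time for registration desk setup (must start by hour 9); signage placement (must start by hour 13); final walkthrough (must start by hour 22). The tightest is hour 9, so AV cabling must start by 9 − 1 = hour 8.

8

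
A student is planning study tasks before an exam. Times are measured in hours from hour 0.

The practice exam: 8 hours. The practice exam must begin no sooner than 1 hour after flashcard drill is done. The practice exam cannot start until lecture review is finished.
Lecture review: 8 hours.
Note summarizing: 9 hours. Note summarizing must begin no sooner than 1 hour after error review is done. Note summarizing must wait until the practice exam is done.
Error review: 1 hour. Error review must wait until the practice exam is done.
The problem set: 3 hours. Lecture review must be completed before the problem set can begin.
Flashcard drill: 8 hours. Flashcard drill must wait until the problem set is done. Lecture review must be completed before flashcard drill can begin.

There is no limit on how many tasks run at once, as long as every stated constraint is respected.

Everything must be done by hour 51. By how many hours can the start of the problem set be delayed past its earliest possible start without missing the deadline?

12

Lecture review has no prerequisites, so it starts at hour 0 and finishes at hour 8.
The problem set cannot begin until lecture review (finishes hour 8). It runs from hour 8 to 8 + 3 = hour 11.

Working backward from the deadline:
Note summarizing has no dependents, so it just needs to finish by hour 51. Starting by 51 − 9 = hour 42 achieves that.
Error review must finish before note summarizing (must start by hour 42, minus 1-hour gap → hour 41). With a 1-hour duration, error review must start by 41 − 1 = hour 40.
The practice exam must finish in time for error review (must start by hour 40); note summarizing (must start by hour 42). The tightest is hour 40, so the practice exam must start by 40 − 8 = hour 32.
Flashcard drill has to be done before the practice exam (must start by hour 32, minus 1-hour gap → hour 31). That means finishing by hour 31, i.e. starting by 31 − 8 = hour 23.
Since flashcard drill (must start by hour 23) depends on it, the problem set must finish by hour 23. Backing off its 3-hour duration gives a latest start of hour 20.
So the problem set can start as early as hour 8 and as late as hour 20, giving 20 − 8 = 12 hours of slack.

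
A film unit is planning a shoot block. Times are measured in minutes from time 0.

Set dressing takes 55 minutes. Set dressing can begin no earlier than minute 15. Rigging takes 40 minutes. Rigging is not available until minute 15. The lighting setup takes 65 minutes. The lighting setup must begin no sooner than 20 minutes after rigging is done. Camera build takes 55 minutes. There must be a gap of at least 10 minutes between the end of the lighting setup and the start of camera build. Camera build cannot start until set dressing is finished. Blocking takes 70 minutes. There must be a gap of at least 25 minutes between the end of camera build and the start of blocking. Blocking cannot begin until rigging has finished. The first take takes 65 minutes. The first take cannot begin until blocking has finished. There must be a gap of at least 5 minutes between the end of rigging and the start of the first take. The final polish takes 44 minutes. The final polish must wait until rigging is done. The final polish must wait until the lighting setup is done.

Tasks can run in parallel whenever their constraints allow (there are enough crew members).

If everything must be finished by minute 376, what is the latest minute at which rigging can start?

26

To finish by minute 376, the first take (duration 65) must start no later than minute 311.
Blocking feeds into the first take (must start by minute 311); so blocking must finish by minute 311 and therefore start by minute 241.
Camera build must finish before blocking (must start by minute 241, minus 25-minute gap → minute 216). With a 55-minute duration, camera build must start by 216 − 55 = minute 161.
The final polish has no dependents, so it just needs to finish by minute 376. Starting by 376 − 44 = minute 332 achieves that.
For the lighting setup: camera build (must start by minute 161, minus 10-minute gap → minute 151); the final polish (must start by minute 332). The most restrictive is minute 151; with a 65-minute duration, the lighting setup must start by minute 86.
Rigging feeds the lighting setup (must start by minute 86, minus 20-minute gap → minute 66); blocking (must start by minute 241); the final polish (must start by minute 332); the first take (must start by minute 311, minus 5-minute gap → minute 306). Taking the minimum, rigging must finish by minute 66 and start by 66 − 40 = minute 26.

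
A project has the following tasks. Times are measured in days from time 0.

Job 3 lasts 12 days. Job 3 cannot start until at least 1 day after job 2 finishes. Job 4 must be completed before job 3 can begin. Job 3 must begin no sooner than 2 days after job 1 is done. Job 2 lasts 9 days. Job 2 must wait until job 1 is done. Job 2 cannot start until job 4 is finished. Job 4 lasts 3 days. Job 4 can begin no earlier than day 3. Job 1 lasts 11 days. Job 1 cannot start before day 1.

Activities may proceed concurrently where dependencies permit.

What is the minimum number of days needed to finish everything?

34

Job 4 waits on its own release at day 3, so it starts at day 3 and finishes at 3 + 3 = day 6.
Job 1 cannot begin until its own release at day 1. It runs from day 1 to 1 + 11 = day 12.
Job 2 cannot start until job 1 (finishes day 12); job 4 (finishes day 6). The controlling bound is day 12, so job 2 finishes at 12 + 9 = day 21.
Job 3 needs all of job 2 (finishes day 21, plus 1-day gap → day 22); job 4 (finishes day 6); job 1 (finishes day 12, plus 2-day gap → day 14). That puts its earliest start at day 22; it finishes at 22 + 12 = day 34.
All tasks are finished once the last one completes. Finish times: Job 1 at 12, Job 2 at 21, Job 3 at 34, Job 4 at 6. The latest is day 34.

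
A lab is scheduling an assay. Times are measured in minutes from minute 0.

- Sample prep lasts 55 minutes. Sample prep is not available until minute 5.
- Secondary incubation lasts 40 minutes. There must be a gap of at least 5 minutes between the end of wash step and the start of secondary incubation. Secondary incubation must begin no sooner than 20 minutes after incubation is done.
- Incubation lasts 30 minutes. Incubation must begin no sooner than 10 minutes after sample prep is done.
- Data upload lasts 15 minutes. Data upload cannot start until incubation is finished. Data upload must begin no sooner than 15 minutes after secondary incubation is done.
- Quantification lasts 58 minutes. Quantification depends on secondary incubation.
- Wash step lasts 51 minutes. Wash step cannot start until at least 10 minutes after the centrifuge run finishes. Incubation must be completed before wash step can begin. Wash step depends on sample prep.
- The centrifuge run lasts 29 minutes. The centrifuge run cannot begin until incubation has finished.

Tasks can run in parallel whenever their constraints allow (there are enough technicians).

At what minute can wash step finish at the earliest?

Sample prep waits on its own release at minute 5, so it starts at minute 5 and finishes at 5 + 55 = minute 60.
Incubation waits on sample prep (finishes minute 60, plus 10-minute gap → minute 70), so it starts at minute 70 and finishes at 70 + 30 = minute 100.
The centrifuge run cannot begin until incubation (finishes minute 100). It runs from minute 100 to 100 + 29 = minute 129.
Wash step cannot start until the centrifuge run (finishes minute 129, plus 10-minute gap → minute 139); incubation (finishes minute 100); sample prep (finishes minute 60). The controlling bound is minute 139, so wash step finishes at 139 + 51 = minute 190.

190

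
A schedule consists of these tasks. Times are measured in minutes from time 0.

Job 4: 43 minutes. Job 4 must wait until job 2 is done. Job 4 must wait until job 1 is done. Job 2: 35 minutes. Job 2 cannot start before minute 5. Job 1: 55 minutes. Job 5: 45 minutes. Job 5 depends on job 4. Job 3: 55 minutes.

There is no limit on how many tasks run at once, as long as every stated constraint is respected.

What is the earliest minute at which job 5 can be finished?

143

Job 2 waits on its own release at minute 5, so it starts at minute 5 and finishes at 5 + 35 = minute 40.
Job 1 can start immediately at minute 0; it finishes at minute 55.
Job 4 has to wait for job 2 (finishes minute 40); job 1 (finishes minute 55). The latest of these is minute 55, so job 4 runs minute 55 to 55 + 43 = minute 98.
After job 4 (finishes minute 98), job 5 can start at minute 98 and finishes at minute 143.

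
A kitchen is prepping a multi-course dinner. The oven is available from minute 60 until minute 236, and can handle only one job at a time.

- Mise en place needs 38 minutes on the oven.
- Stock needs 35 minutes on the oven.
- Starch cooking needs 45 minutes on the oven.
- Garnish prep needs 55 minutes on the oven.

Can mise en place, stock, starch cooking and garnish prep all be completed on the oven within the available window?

Yes

The oven window is 236 − 60 = 176 minutes.
Running back to back, the jobs need 38 + 35 + 45 + 55 = 173 minutes on the oven.
Since 173 ≤ 176, they fit within the window.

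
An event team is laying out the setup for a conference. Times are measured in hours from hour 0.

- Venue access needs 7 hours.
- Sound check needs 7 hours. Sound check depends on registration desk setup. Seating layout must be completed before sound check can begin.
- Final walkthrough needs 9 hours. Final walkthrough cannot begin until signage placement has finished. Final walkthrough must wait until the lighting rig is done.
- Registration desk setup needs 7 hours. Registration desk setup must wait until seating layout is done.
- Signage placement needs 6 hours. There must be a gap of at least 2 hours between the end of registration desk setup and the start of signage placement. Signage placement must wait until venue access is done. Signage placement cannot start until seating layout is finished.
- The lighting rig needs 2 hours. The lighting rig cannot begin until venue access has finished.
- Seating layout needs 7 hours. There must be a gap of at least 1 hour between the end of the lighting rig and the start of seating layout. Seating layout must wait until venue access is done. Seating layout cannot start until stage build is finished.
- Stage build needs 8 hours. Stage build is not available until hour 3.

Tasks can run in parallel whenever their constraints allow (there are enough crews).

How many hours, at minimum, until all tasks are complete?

Stage build cannot begin until its own release at hour 3. It runs from hour 3 to 3 + 8 = hour 11.
Nothing blocks venue access, so it runs from hour 0 to hour 7.
The lighting rig waits on venue access (finishes hour 7), so it starts at hour 7 and finishes at 7 + 2 = hour 9.
For seating layout: the lighting rig (finishes hour 9, plus 1-hour gap → hour 10); venue access (finishes hour 7); stage build (finishes hour 11). Taking the maximum gives a start of hour 11, and it finishes at 11 + 7 = hour 18.
Registration desk setup cannot begin until seating layout (finishes hour 18). It runs from hour 18 to 18 + 7 = hour 25.
Sound check needs all of registration desk setup (finishes hour 25); seating layout (finishes hour 18). That puts its earliest start at hour 25; it finishes at 25 + 7 = hour 32.
Signage placement cannot start until registration desk setup (finishes hour 25, plus 2-hour gap → hour 27); venue access (finishes hour 7); seating layout (finishes hour 18). The controlling bound is hour 27, so signage placement finishes at 27 + 6 = hour 33.
For final walkthrough: signage placement (finishes hour 33); the lighting rig (finishes hour 9). Taking the maximum gives a start of hour 33, and it finishes at 33 + 9 = hour 42.
All tasks are finished once the last one completes. Finish times: Venue access at 7, Stage build at 11, The lighting rig at 9, Seating layout at 18, Registration desk setup at 25, Signage placement at 33, Sound check at 32, Final walkthrough at 42. The latest is hour 42.

42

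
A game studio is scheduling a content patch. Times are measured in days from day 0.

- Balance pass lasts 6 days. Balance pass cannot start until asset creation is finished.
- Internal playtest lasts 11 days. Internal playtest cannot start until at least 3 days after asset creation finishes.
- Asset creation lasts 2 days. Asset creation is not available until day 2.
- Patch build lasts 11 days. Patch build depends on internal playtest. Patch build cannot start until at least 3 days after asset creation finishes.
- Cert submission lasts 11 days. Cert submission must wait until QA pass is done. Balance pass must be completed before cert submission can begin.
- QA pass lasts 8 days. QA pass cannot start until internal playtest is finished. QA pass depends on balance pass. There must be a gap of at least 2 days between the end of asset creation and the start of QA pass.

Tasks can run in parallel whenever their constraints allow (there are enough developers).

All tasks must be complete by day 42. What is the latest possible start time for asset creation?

Cert submission has no dependents, so it just needs to finish by day 42. Starting by 42 − 11 = day 31 achieves that.
QA pass feeds into cert submission (must start by day 31); so QA pass must finish by day 31 and therefore start by day 23.
Nothing follows patch build; the deadline of day 42 is its only limit. It must start by 42 − 11 = day 31.
Internal playtest has several dependents: QA pass (must start by day 23); patch build (must start by day 31). The earliest of those limits is day 23, so internal playtest must start by 23 − 11 = day 12.
Balance pass feeds QA pass (must start by day 23); cert submission (must start by day 31). Taking the minimum, balance pass must finish by day 23 and start by 23 − 6 = day 17.
Asset creation feeds internal playtest (must start by day 12, minus 3-day gap → day 9); balance pass (must start by day 17); QA pass (must start by day 23, minus 2-day gap → day 21); patch build (must start by day 31, minus 3-day gap → day 28). Taking the minimum, asset creation must finish by day 9 and start by 9 − 2 = day 7.

7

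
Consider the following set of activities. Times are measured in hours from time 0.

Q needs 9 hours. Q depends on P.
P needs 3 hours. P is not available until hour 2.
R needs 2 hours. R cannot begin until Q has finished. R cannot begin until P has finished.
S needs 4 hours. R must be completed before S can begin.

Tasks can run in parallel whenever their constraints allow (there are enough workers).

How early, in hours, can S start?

P cannot begin until its own release at hour 2. It runs from hour 2 to 2 + 3 = hour 5.
After P (finishes hour 5), Q can start at hour 5 and finishes at hour 14.
R has to wait for Q (finishes hour 14); P (finishes hour 5). The latest of these is hour 14, so R runs hour 14 to 14 + 2 = hour 16.
S waits on R (finishes hour 16), so the earliest it can start is hour 16.

16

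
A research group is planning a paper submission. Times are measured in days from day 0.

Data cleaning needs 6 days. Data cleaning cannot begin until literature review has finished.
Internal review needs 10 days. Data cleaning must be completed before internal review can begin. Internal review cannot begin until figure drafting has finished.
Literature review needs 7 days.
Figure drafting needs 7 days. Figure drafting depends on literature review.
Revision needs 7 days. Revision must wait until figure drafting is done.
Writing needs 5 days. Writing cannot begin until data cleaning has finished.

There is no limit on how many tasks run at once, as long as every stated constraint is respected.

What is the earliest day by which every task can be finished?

24

Nothing blocks literature review, so it runs from day 0 to day 7.
Figure drafting waits on literature review (finishes day 7), so it starts at day 7 and finishes at 7 + 7 = day 14.
Revision cannot begin until figure drafting (finishes day 14). It runs from day 14 to 14 + 7 = day 21.
Data cleaning waits on literature review (finishes day 7), so it starts at day 7 and finishes at 7 + 6 = day 13.
Internal review cannot start until data cleaning (finishes day 13); figure drafting (finishes day 14). The controlling bound is day 14, so internal review finishes at 14 + 10 = day 24.
Writing cannot begin until data cleaning (finishes day 13). It runs from day 13 to 13 + 5 = day 18.
All tasks are finished once the last one completes. Finish times: Literature review at 7, Data cleaning at 13, Figure drafting at 14, Writing at 18, Internal review at 24, Revision at 21. The latest is day 24.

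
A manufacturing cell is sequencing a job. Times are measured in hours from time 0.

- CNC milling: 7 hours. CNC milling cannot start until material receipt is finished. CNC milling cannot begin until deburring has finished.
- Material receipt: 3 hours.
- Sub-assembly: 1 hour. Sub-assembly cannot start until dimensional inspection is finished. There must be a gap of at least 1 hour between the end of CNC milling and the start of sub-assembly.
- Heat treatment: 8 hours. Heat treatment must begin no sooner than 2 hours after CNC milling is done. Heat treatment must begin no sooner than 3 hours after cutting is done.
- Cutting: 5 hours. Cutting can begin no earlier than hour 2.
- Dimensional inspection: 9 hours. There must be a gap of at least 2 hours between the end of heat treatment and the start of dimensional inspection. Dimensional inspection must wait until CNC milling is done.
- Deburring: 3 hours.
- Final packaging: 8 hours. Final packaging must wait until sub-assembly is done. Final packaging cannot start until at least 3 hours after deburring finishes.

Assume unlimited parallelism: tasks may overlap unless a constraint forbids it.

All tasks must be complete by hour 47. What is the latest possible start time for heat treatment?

Final packaging has no dependents, so it just needs to finish by hour 47. Starting by 47 − 8 = hour 39 achieves that.
Sub-assembly has to be done before final packaging (must start by hour 39). That means finishing by hour 39, i.e. starting by 39 − 1 = hour 38.
Since sub-assembly (must start by hour 38) depends on it, dimensional inspection must finish by hour 38. Backing off its 9-hour duration gives a latest start of hour 29.
Heat treatment has to be done before dimensional inspection (must start by hour 29, minus 2-hour gap → hour 27). That means finishing by hour 27, i.e. starting by 27 − 8 = hour 19.

19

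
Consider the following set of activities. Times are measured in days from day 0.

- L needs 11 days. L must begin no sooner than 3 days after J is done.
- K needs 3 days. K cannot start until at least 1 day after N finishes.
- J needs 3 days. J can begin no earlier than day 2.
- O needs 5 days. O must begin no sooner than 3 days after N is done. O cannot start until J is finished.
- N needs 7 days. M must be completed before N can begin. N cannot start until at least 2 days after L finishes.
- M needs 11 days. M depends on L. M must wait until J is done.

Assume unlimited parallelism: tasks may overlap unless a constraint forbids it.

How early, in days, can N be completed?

37

J cannot begin until its own release at day 2. It runs from day 2 to 2 + 3 = day 5.
L waits on J (finishes day 5, plus 3-day gap → day 8), so it starts at day 8 and finishes at 8 + 11 = day 19.
For M: L (finishes day 19); J (finishes day 5). Taking the maximum gives a start of day 19, and it finishes at 19 + 11 = day 30.
N needs all of M (finishes day 30); L (finishes day 19, plus 2-day gap → day 21). That puts its earliest start at day 30; it finishes at 30 + 7 = day 37.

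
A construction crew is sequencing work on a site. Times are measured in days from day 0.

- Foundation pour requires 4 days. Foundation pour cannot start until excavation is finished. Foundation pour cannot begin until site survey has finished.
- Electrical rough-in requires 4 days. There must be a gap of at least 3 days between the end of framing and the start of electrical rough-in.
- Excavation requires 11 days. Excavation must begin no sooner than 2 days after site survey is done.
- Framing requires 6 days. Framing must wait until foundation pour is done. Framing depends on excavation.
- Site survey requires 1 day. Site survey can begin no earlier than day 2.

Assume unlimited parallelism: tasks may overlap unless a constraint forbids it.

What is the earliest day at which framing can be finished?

After its own release at day 2, site survey can start at day 2 and finishes at day 3.
After site survey (finishes day 3, plus 2-day gap → day 5), excavation can start at day 5 and finishes at day 16.
Foundation pour needs all of excavation (finishes day 16); site survey (finishes day 3). That puts its earliest start at day 16; it finishes at 16 + 4 = day 20.
Framing has to wait for foundation pour (finishes day 20); excavation (finishes day 16). The latest of these is day 20, so framing runs day 20 to 20 + 6 = day 26.

26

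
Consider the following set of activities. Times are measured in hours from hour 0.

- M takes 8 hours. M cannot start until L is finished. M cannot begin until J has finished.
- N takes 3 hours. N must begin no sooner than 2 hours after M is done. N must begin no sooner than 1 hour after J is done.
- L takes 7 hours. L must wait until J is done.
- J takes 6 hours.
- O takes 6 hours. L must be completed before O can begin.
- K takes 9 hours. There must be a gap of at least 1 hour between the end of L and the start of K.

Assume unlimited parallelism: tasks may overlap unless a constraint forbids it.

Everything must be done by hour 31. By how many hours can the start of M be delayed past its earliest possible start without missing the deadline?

5

Nothing blocks J, so it runs from hour 0 to hour 6.
L cannot begin until J (finishes hour 6). It runs from hour 6 to 6 + 7 = hour 13.
M needs all of L (finishes hour 13); J (finishes hour 6). That puts its earliest start at hour 13; it finishes at 13 + 8 = hour 21.

Working backward from the deadline:
N must finish by hour 31; it takes 3 hours, so it must start by 31 − 3 = hour 28.
M must finish before N (must start by hour 28, minus 2-hour gap → hour 26). With an 8-hour duration, M must start by 26 − 8 = hour 18.
So M can start as early as hour 13 and as late as hour 18, giving 18 − 13 = 5 hours of slack.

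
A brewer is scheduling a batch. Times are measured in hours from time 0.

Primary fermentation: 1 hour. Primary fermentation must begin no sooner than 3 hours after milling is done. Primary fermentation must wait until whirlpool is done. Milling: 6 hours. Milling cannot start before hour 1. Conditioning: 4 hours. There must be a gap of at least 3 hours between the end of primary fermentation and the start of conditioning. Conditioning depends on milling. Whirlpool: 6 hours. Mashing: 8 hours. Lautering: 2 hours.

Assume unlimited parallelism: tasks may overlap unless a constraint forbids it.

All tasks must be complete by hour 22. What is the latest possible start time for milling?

5

To finish by hour 22, conditioning (duration 4) must start no later than hour 18.
Since conditioning (must start by hour 18, minus 3-hour gap → hour 15) depends on it, primary fermentation must finish by hour 15. Backing off its 1-hour duration gives a latest start of hour 14.
Milling feeds primary fermentation (must start by hour 14, minus 3-hour gap → hour 11); conditioning (must start by hour 18). Taking the minimum, milling must finish by hour 11 and start by 11 − 6 = hour 5.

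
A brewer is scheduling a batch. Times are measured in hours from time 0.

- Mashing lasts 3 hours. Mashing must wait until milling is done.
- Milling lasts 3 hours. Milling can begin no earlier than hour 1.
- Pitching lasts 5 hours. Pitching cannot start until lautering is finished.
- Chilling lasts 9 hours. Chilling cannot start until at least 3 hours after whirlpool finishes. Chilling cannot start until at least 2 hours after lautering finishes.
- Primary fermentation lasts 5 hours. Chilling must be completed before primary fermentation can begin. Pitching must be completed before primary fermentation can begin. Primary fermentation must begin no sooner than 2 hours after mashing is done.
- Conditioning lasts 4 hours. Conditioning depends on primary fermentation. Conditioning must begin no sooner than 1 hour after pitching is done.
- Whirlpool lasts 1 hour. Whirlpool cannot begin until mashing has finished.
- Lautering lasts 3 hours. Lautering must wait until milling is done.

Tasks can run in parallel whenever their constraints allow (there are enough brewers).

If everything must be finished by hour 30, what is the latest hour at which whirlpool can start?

8

Conditioning has no dependents, so it just needs to finish by hour 30. Starting by 30 − 4 = hour 26 achieves that.
Primary fermentation has to be done before conditioning (must start by hour 26). That means finishing by hour 26, i.e. starting by 26 − 5 = hour 21.
Chilling feeds into primary fermentation (must start by hour 21); so chilling must finish by hour 21 and therefore start by hour 12.
Since chilling (must start by hour 12, minus 3-hour gap → hour 9) depends on it, whirlpool must finish by hour 9. Backing off its 1-hour duration gives a latest start of hour 8.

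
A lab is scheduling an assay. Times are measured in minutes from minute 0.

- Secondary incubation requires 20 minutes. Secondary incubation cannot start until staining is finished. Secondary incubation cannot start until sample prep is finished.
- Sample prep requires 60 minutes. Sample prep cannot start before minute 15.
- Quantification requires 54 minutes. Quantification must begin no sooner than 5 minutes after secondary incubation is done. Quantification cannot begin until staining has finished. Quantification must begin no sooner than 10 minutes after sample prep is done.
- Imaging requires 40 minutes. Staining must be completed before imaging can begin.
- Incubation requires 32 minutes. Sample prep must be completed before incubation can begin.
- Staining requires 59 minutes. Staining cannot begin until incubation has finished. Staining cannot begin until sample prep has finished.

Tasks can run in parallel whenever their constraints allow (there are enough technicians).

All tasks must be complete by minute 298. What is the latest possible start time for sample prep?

Quantification must finish by minute 298; it takes 54 minutes, so it must start by 298 − 54 = minute 244.
Since quantification (must start by minute 244, minus 5-minute gap → minute 239) depends on it, secondary incubation must finish by minute 239. Backing off its 20-minute duration gives a latest start of minute 219.
Imaging has no dependents, so it just needs to finish by minute 298. Starting by 298 − 40 = minute 258 achieves that.
Staining has several dependents: secondary incubation (must start by minute 219); imaging (must start by minute 258); quantification (must start by minute 244). The earliest of those limits is minute 219, so staining must start by 219 − 59 = minute 160.
Incubation must finish before staining (must start by minute 160). With a 32-minute duration, incubation must start by 160 − 32 = minute 128.
Sample prep must finish in time for incubation (must start by minute 128); staining (must start by minute 160); secondary incubation (must start by minute 219); quantification (must start by minute 244, minus 10-minute gap → minute 234). The tightest is minute 128, so sample prep must start by 128 − 60 = minute 68.

68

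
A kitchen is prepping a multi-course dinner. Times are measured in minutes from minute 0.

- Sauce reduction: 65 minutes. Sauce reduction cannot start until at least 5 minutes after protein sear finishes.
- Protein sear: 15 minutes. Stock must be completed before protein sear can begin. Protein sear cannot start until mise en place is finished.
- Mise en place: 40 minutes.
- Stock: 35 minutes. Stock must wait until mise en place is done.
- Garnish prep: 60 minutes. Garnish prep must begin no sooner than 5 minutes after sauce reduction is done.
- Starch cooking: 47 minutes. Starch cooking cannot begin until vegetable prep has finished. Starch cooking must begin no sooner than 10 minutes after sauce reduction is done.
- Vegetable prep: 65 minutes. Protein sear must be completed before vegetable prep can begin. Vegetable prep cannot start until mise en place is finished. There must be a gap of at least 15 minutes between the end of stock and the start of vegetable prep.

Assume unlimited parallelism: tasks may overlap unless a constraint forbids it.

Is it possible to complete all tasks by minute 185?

No

Mise en place can start immediately at minute 0; it finishes at minute 40.
Stock cannot begin until mise en place (finishes minute 40). It runs from minute 40 to 40 + 35 = minute 75.
Protein sear needs all of stock (finishes minute 75); mise en place (finishes minute 40). That puts its earliest start at minute 75; it finishes at 75 + 15 = minute 90.
Sauce reduction cannot begin until protein sear (finishes minute 90, plus 5-minute gap → minute 95). It runs from minute 95 to 95 + 65 = minute 160.
Garnish prep waits on sauce reduction (finishes minute 160, plus 5-minute gap → minute 165), so it starts at minute 165 and finishes at 165 + 60 = minute 225.
For vegetable prep: protein sear (finishes minute 90); mise en place (finishes minute 40); stock (finishes minute 75, plus 15-minute gap → minute 90). Taking the maximum gives a start of minute 90, and it finishes at 90 + 65 = minute 155.
Starch cooking cannot start until vegetable prep (finishes minute 155); sauce reduction (finishes minute 160, plus 10-minute gap → minute 170). The controlling bound is minute 170, so starch cooking finishes at 170 + 47 = minute 217.
The earliest everything can be done is minute 225, which is after the deadline of 185, so it is not possible.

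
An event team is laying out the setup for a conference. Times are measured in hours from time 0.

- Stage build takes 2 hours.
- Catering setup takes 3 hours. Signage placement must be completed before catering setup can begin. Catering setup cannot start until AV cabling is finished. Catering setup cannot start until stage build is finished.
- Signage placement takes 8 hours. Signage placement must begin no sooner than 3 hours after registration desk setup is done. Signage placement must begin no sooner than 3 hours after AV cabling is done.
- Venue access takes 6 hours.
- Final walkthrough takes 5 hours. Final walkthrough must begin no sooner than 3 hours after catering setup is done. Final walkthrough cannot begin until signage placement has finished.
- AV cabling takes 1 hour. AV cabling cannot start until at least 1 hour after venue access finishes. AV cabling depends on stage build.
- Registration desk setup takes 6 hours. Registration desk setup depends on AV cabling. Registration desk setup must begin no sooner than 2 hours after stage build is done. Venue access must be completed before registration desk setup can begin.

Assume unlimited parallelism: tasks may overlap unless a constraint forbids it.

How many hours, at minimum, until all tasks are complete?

36

Stage build has no prerequisites, so it starts at hour 0 and finishes at hour 2.
Venue access can start immediately at hour 0; it finishes at hour 6.
AV cabling cannot start until venue access (finishes hour 6, plus 1-hour gap → hour 7); stage build (finishes hour 2). The controlling bound is hour 7, so AV cabling finishes at 7 + 1 = hour 8.
Registration desk setup has to wait for AV cabling (finishes hour 8); stage build (finishes hour 2, plus 2-hour gap → hour 4); venue access (finishes hour 6). The latest of these is hour 8, so registration desk setup runs hour 8 to 8 + 6 = hour 14.
For signage placement: registration desk setup (finishes hour 14, plus 3-hour gap → hour 17); AV cabling (finishes hour 8, plus 3-hour gap → hour 11). Taking the maximum gives a start of hour 17, and it finishes at 17 + 8 = hour 25.
Catering setup cannot start until signage placement (finishes hour 25); AV cabling (finishes hour 8); stage build (finishes hour 2). The controlling bound is hour 25, so catering setup finishes at 25 + 3 = hour 28.
Final walkthrough has to wait for catering setup (finishes hour 28, plus 3-hour gap → hour 31); signage placement (finishes hour 25). The latest of these is hour 31, so final walkthrough runs hour 31 to 31 + 5 = hour 36.
All tasks are finished once the last one completes. Finish times: Venue access at 6, Stage build at 2, AV cabling at 8, Registration desk setup at 14, Signage placement at 25, Catering setup at 28, Final walkthrough at 36. The latest is hour 36.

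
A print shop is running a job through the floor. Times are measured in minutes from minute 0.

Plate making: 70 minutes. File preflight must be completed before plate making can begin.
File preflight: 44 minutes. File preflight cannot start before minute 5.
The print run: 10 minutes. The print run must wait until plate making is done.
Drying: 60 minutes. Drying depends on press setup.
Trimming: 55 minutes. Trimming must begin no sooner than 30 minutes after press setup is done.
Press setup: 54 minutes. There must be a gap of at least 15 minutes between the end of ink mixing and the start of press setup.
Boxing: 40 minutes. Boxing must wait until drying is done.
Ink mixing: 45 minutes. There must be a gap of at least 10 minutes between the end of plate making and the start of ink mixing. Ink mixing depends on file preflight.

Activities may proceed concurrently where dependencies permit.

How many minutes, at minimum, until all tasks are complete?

File preflight cannot begin until its own release at minute 5. It runs from minute 5 to 5 + 44 = minute 49.
Plate making waits on file preflight (finishes minute 49), so it starts at minute 49 and finishes at 49 + 70 = minute 119.
The print run cannot begin until plate making (finishes minute 119). It runs from minute 119 to 119 + 10 = minute 129.
Ink mixing needs all of plate making (finishes minute 119, plus 10-minute gap → minute 129); file preflight (finishes minute 49). That puts its earliest start at minute 129; it finishes at 129 + 45 = minute 174.
Press setup waits on ink mixing (finishes minute 174, plus 15-minute gap → minute 189), so it starts at minute 189 and finishes at 189 + 54 = minute 243.
Trimming cannot begin until press setup (finishes minute 243, plus 30-minute gap → minute 273). It runs from minute 273 to 273 + 55 = minute 328.
After press setup (finishes minute 243), drying can start at minute 243 and finishes at minute 303.
After drying (finishes minute 303), boxing can start at minute 303 and finishes at minute 343.
All tasks are finished once the last one completes. Finish times: File preflight at 49, Plate making at 119, Ink mixing at 174, Press setup at 243, The print run at 129, Drying at 303, Trimming at 328, Boxing at 343. The latest is minute 343.

343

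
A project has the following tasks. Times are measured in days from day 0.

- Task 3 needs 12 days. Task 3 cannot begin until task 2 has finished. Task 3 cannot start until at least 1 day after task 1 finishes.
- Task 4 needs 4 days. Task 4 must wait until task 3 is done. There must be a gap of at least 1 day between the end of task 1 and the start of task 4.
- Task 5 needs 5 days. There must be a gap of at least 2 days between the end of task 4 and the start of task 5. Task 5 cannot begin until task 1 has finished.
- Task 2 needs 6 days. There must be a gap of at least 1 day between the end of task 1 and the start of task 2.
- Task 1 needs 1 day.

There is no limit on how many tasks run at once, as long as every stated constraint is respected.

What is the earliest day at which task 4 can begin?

Task 1 has no prerequisites, so it starts at day 0 and finishes at day 1.
Task 2 cannot begin until task 1 (finishes day 1, plus 1-day gap → day 2). It runs from day 2 to 2 + 6 = day 8.
Task 3 needs all of task 2 (finishes day 8); task 1 (finishes day 1, plus 1-day gap → day 2). That puts its earliest start at day 8; it finishes at 8 + 12 = day 20.
Task 4 waits on task 3 (finishes day 20); task 1 (finishes day 1, plus 1-day gap → day 2). The latest of these is day 20, which is the earliest task 4 can start.

20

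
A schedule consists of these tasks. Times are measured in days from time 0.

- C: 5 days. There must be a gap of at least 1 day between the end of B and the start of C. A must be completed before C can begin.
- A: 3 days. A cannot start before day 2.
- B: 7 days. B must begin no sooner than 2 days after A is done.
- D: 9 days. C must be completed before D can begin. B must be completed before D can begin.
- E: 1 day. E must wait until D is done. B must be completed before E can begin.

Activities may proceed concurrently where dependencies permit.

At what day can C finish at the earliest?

A waits on its own release at day 2, so it starts at day 2 and finishes at 2 + 3 = day 5.
B cannot begin until A (finishes day 5, plus 2-day gap → day 7). It runs from day 7 to 7 + 7 = day 14.
C has to wait for B (finishes day 14, plus 1-day gap → day 15); A (finishes day 5). The latest of these is day 15, so C runs day 15 to 15 + 5 = day 20.

20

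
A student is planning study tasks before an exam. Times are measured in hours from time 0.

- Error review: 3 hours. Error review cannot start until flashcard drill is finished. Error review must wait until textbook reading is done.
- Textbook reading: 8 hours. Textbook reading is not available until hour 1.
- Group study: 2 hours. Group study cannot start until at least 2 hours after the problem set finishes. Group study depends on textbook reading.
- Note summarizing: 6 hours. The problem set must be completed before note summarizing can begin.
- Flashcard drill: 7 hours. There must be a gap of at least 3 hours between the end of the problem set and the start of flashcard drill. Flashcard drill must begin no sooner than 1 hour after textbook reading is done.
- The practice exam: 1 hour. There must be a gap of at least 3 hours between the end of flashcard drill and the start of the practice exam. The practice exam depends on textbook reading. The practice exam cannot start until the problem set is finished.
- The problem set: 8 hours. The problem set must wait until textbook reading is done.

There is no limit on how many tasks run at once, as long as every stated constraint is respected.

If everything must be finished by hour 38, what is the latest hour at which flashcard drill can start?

27

The practice exam has no dependents, so it just needs to finish by hour 38. Starting by 38 − 1 = hour 37 achieves that.
Nothing follows error review; the deadline of hour 38 is its only limit. It must start by 38 − 3 = hour 35.
For flashcard drill: the practice exam (must start by hour 37, minus 3-hour gap → hour 34); error review (must start by hour 35). The most restrictive is hour 34; with a 7-hour duration, flashcard drill must start by hour 27.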